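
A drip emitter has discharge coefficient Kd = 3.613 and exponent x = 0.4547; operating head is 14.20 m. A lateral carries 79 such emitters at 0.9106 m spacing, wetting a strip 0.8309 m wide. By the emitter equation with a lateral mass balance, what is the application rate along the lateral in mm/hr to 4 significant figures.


Approach: apply the emitter equation with a lateral mass balance, q = Kd*h^x; Q = n*q; rate = Q/(n*spacing*width).
Step 1 — single emitter flow (q = Kd*h^x):
  q = 3.613 * 14.20^0.4547 = 12.0730 L/hr
Step 2 — total lateral flow: Q = 79 * 12.0730 = 953.763 L/hr
Step 3 — wetted area: A = 79 * 0.9106 * 0.8309 = 59.7728 m^2
Step 4 — application rate: Q/A = 953.763/59.7728 = 15.96 mm/hr
Therefore the application rate along the lateral = 15.96 mm/hr.


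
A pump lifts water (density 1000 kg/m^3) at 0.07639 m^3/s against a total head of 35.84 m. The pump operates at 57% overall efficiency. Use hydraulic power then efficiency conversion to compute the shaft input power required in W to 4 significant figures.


Approach: apply hydraulic power then efficiency conversion, P = rho*g*Q*H; P_in = P/eta.
Step 1 — hydraulic power (P = rho*g*Q*H):
  P = 1000 * 9.81 * 0.07639 * 35.84 = 26858.0 W
Step 2 — input power: P_in = P/eta = 26858.0 / 0.57 = 47120 W
Therefore the shaft input power required = 47120 W.


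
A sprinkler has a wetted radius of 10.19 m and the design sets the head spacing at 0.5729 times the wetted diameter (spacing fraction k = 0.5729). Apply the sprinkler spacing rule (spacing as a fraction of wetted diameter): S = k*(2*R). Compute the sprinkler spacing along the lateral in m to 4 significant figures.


S = 0.5729 * (2 * 10.19) = 11.68 m
Therefore the sprinkler spacing along the lateral = 11.68 m.


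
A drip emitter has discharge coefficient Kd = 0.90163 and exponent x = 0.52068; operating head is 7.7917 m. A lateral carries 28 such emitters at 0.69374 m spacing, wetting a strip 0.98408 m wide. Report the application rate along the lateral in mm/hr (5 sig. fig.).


Approach: apply the emitter equation with a lateral mass balance, q = Kd*h^x; Q = n*q; rate = Q/(n*spacing*width).
Step 1 — single emitter flow (q = Kd*h^x):
  q = 0.90163 * 7.7917^0.52068 = 2.625932 L/hr
Step 2 — total lateral flow: Q = 28 * 2.625932 = 73.52609 L/hr
Step 3 — wetted area: A = 28 * 0.69374 * 0.98408 = 19.11548 m^2
Step 4 — application rate: Q/A = 73.52609/19.11548 = 3.8464 mm/hr
Therefore the application rate along the lateral = 3.8464 mm/hr.


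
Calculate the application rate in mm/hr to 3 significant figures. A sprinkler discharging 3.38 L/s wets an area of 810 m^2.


Approach: apply the application rate relation, rate = (Q/A)*3600.
rate = (3.38 / 810) * 3600 = 15.0 mm/hr
Therefore the application rate = 15.0 mm/hr.


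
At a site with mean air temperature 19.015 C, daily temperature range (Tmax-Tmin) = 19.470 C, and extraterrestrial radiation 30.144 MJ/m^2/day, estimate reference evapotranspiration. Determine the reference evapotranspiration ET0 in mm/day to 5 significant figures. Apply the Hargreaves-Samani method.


Approach: apply the Hargreaves-Samani method, ET0 = 0.0023*(Tmean+17.8)*sqrt(Tmax-Tmin)*0.408*Ra.
ET0 = 0.0023*(19.015+17.8)*sqrt(19.470)*0.408*30.144 = 4.5951 mm/day
Therefore the reference evapotranspiration ET0 = 4.5951 mm/day.


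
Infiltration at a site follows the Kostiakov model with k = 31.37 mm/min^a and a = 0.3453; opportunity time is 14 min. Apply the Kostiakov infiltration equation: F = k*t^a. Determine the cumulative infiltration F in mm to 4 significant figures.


F = 31.37 * 14^0.3453 = 78.03 mm
Therefore the cumulative infiltration F = 78.03 mm.


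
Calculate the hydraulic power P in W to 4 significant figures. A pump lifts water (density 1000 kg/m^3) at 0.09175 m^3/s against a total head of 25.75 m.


Approach: apply the hydraulic power relation, P = rho*g*Q*H.
P = 1000 * 9.81 * 0.09175 * 25.75 = 23180 W
Therefore the hydraulic power P = 23180 W.


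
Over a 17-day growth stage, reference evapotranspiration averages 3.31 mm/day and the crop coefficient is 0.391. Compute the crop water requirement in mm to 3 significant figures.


Approach: apply the crop water requirement relation, CWR = ET0 * Kc * days.
CWR = 3.31 * 0.391 * 17 = 22.0 mm
Therefore the crop water requirement = 22.0 mm.


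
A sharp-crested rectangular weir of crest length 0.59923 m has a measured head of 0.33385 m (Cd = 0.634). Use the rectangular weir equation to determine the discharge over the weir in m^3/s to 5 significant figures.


Approach: apply the rectangular weir equation, Q = (2/3)*Cd*L*sqrt(2g)*H^1.5.
Q = (2/3)*0.634*0.59923*sqrt(2*9.81)*0.33385^1.5 = 0.21641 m^3/s
Therefore the discharge over the weir = 0.21641 m^3/s.


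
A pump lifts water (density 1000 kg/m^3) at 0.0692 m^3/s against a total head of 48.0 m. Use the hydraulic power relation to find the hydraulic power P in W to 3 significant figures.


Approach: apply the hydraulic power relation, P = rho*g*Q*H.
P = 1000 * 9.81 * 0.0692 * 48.0 = 32600 W
Therefore the hydraulic power P = 32600 W.


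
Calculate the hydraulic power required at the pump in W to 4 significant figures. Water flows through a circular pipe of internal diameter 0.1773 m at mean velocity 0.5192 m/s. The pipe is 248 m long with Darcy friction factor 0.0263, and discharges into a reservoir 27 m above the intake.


Approach: apply continuity + Darcy-Weisbach + hydraulic power, Q = A*v; hf = f*(L/D)*(v^2/(2g)); H = static + hf; P = rho*g*Q*H.
Step 1 — flow rate (continuity, Q = A*v):
  A = pi*(0.1773/2)^2 = 0.0246892 m^2
  Q = 0.0246892 * 0.5192 = 0.0128186 m^3/s
Step 2 — friction head loss (Darcy-Weisbach):
  hf = 0.0263 * (248/0.1773) * (0.5192^2 / (2*9.81))
  hf = 0.505439 m
Step 3 — total head: H = 27 + 0.505439 = 27.5054 m
Step 4 — hydraulic power (P = rho*g*Q*H):
  P = 1000 * 9.81 * 0.0128186 * 27.5054 = 3459 W
Therefore the hydraulic power required at the pump = 3459 W.


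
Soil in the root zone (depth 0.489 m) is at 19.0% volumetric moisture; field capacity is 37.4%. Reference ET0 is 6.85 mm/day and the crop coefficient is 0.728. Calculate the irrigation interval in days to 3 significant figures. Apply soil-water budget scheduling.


Approach: apply soil-water budget scheduling, SMD = (FC-theta)/100*depth*1000; ETc = ET0*Kc; interval = SMD/ETc.
Step 1 — soil moisture deficit:
  SMD = (37.4 - 19.0)/100 * 0.489 * 1000 = 89.976 mm
Step 2 — daily crop ET (ETc = ET0*Kc):
  ETc = 6.85 * 0.728 = 4.9868 mm/day
Step 3 — irrigation interval (SMD/ETc):
  interval = 89.976 / 4.9868 = 18.0 days
Therefore the irrigation interval = 18.0 days.


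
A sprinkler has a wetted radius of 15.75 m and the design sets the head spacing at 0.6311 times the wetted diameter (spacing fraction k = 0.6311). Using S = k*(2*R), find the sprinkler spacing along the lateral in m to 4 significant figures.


S = 0.6311 * (2 * 15.75) = 19.88 m
Therefore the sprinkler spacing along the lateral = 19.88 m.


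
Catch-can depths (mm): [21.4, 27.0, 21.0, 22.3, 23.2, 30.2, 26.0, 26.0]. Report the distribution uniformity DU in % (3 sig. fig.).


Approach: apply the low-quarter distribution uniformity, DU = (mean of lowest quarter of readings / overall mean)*100.
sorted lowest 2 of 8: [21.0, 21.4] -> mean = 21.200 mm
overall mean = 24.637 mm
DU = (21.200/24.637)*100 = 86.0 %
Therefore the distribution uniformity DU = 86.0 %.


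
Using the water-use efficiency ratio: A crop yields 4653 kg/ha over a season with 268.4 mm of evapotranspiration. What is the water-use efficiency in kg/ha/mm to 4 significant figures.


Approach: apply the water-use efficiency ratio, WUE = yield/ET.
WUE = 4653 / 268.4 = 17.34 kg/ha/mm
Therefore the water-use efficiency = 17.34 kg/ha/mm.


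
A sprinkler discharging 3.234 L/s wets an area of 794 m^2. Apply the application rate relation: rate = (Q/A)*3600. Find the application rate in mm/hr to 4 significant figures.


rate = (3.234 / 794) * 3600 = 14.66 mm/hr
Therefore the application rate = 14.66 mm/hr.


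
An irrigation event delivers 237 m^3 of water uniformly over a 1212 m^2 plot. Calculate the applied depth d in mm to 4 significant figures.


Approach: apply depth from volume over area, d = (V/A)*1000.
d = (237 / 1212) * 1000 = 195.5 mm
Therefore the applied depth d = 195.5 mm.


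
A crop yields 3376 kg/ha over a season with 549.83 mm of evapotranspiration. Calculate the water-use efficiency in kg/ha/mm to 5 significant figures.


Approach: apply the water-use efficiency ratio, WUE = yield/ET.
WUE = 3376 / 549.83 = 6.1401 kg/ha/mm
Therefore the water-use efficiency = 6.1401 kg/ha/mm.


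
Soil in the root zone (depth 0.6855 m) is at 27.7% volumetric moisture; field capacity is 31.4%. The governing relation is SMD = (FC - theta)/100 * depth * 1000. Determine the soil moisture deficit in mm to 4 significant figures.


SMD = (31.4 - 27.7)/100 * 0.6855 * 1000 = 25.36 mm
Therefore the soil moisture deficit = 25.36 mm.


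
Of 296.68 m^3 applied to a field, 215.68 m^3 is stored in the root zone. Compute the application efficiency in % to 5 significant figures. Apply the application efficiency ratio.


Approach: apply the application efficiency ratio, Ea = (stored/applied)*100.
Ea = (215.68/296.68)*100 = 72.698 %
Therefore the application efficiency = 72.698 %.


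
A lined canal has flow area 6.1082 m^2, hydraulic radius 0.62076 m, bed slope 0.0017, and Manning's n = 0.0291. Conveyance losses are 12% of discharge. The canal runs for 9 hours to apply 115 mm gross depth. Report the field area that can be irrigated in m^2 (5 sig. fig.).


Approach: apply Manning's equation with a conveyance and depth budget, Q = (1/n)*A*R^(2/3)*S^(1/2); Q_field = Q*(1-loss); Area = Q_field*t/(d/1000).
Step 1 — canal discharge (Manning's equation):
  Q = (1/0.0291) * 6.1082 * 0.62076^(2/3) * 0.0017^(1/2) = 6.297873 m^3/s
Step 2 — delivered flow: Q_field = 6.297873*(1 - 12/100) = 5.542128 m^3/s
Step 3 — volume delivered: V = 5.542128 * 9*3600 = 179564.9 m^3
Step 4 — area served: A = V / (depth/1000) = 179564.9 / 0.115 = 1561400 m^2
Therefore the field area that can be irrigated = 1561400 m^2.


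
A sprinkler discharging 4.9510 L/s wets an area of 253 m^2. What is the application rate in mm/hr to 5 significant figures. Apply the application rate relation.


Approach: apply the application rate relation, rate = (Q/A)*3600.
rate = (4.9510 / 253) * 3600 = 70.449 mm/hr
Therefore the application rate = 70.449 mm/hr.


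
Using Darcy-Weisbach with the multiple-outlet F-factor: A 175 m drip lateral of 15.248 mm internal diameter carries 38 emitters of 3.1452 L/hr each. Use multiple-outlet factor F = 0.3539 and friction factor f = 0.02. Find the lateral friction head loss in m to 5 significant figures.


Approach: apply Darcy-Weisbach with the multiple-outlet F-factor, Q = n*q/(3600*1000) m^3/s; v = Q/A; hf = F*f*(L/D)*(v^2/(2g)).
Q = 38*3.1452/(3600*1000) = 3.319933e-05 m^3/s
A = pi*(15.248e-3/2)^2 = 1.826063e-04 m^2, so v = Q/A = 0.1818083 m/s
hf = 0.3539*0.02*(175/0.015248)*(0.1818083^2/(2*9.81)) = 0.13686 m
Therefore the lateral friction head loss = 0.13686 m.


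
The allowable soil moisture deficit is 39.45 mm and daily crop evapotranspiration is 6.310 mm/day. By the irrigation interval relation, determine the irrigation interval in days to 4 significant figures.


Approach: apply the irrigation interval relation, interval = SMD / ETc.
interval = 39.45 / 6.310 = 6.252 days
Therefore the irrigation interval = 6.252 days.


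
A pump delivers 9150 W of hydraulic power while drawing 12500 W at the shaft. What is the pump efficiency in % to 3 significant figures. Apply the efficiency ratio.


Approach: apply the efficiency ratio, eta = (P_out/P_in)*100.
eta = (9150 / 12500) * 100 = 73.2 %
Therefore the pump efficiency = 73.2 %.


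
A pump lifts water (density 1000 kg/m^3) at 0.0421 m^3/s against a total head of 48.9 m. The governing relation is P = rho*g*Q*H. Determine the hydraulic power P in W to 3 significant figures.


P = 1000 * 9.81 * 0.0421 * 48.9 = 20200 W
Therefore the hydraulic power P = 20200 W.


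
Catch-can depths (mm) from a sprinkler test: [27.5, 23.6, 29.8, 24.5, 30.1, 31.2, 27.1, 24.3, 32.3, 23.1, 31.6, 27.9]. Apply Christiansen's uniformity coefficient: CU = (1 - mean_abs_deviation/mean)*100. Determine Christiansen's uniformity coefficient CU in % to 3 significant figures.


mean = 27.750 mm
mean |d_i - mean| = 2.7333 mm
CU = (1 - 2.7333/27.750)*100 = 90.2 %
Therefore Christiansen's uniformity coefficient CU = 90.2 %.


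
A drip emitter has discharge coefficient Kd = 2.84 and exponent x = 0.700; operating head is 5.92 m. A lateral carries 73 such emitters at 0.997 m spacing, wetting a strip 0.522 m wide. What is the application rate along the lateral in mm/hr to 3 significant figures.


Approach: apply the emitter equation with a lateral mass balance, q = Kd*h^x; Q = n*q; rate = Q/(n*spacing*width).
Step 1 — single emitter flow (q = Kd*h^x):
  q = 2.84 * 5.92^0.700 = 9.8615 L/hr
Step 2 — total lateral flow: Q = 73 * 9.8615 = 719.89 L/hr
Step 3 — wetted area: A = 73 * 0.997 * 0.522 = 37.992 m^2
Step 4 — application rate: Q/A = 719.89/37.992 = 18.9 mm/hr
Therefore the application rate along the lateral = 18.9 mm/hr.


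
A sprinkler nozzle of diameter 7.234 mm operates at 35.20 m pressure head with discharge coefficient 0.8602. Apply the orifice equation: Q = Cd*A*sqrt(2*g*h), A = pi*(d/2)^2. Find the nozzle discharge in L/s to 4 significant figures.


A = pi*(7.234e-3/2)^2 = 4.11005e-05 m^2
Q = 0.8602 * 4.11005e-05 * sqrt(2*9.81*35.20) * 1000 = 0.9291 L/s
Therefore the nozzle discharge = 0.9291 L/s.


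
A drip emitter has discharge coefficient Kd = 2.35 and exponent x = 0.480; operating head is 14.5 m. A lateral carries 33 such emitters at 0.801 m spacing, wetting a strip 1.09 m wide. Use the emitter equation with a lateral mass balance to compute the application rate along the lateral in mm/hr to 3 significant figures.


Approach: apply the emitter equation with a lateral mass balance, q = Kd*h^x; Q = n*q; rate = Q/(n*spacing*width).
Step 1 — single emitter flow (q = Kd*h^x):
  q = 2.35 * 14.5^0.480 = 8.4825 L/hr
Step 2 — total lateral flow: Q = 33 * 8.4825 = 279.92 L/hr
Step 3 — wetted area: A = 33 * 0.801 * 1.09 = 28.812 m^2
Step 4 — application rate: Q/A = 279.92/28.812 = 9.72 mm/hr
Therefore the application rate along the lateral = 9.72 mm/hr.


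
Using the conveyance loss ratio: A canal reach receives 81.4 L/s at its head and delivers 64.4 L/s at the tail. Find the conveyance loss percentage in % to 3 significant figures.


Approach: apply the conveyance loss ratio, loss% = ((Q_head - Q_tail)/Q_head)*100.
loss = ((81.4 - 64.4)/81.4)*100 = 20.9 %
Therefore the conveyance loss percentage = 20.9 %.


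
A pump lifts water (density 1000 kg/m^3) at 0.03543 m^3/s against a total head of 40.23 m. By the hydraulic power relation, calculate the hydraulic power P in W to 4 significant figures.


Approach: apply the hydraulic power relation, P = rho*g*Q*H.
P = 1000 * 9.81 * 0.03543 * 40.23 = 13980 W
Therefore the hydraulic power P = 13980 W.


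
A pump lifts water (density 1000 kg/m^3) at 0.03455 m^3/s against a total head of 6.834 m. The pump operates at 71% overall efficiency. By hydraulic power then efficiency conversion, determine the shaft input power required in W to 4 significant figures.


Approach: apply hydraulic power then efficiency conversion, P = rho*g*Q*H; P_in = P/eta.
Step 1 — hydraulic power (P = rho*g*Q*H):
  P = 1000 * 9.81 * 0.03455 * 6.834 = 2316.29 W
Step 2 — input power: P_in = P/eta = 2316.29 / 0.71 = 3262 W
Therefore the shaft input power required = 3262 W.


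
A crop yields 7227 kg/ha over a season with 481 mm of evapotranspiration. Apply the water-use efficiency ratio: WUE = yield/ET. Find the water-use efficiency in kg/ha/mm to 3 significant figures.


WUE = 7227 / 481 = 15.0 kg/ha/mm
Therefore the water-use efficiency = 15.0 kg/ha/mm.


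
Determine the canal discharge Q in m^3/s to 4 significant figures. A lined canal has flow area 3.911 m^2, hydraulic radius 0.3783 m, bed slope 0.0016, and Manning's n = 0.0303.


Approach: apply Manning's equation, Q = (1/n)*A*R^(2/3)*S^(1/2).
Q = (1/0.0303) * 3.911 * 0.3783^(2/3) * 0.0016^(1/2) = 2.701 m^3/s
Therefore the canal discharge Q = 2.701 m^3/s.


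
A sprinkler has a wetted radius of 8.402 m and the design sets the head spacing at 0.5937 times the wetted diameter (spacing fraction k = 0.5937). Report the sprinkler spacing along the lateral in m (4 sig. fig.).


Approach: apply the sprinkler spacing rule (spacing as a fraction of wetted diameter), S = k*(2*R).
S = 0.5937 * (2 * 8.402) = 9.977 m
Therefore the sprinkler spacing along the lateral = 9.977 m.


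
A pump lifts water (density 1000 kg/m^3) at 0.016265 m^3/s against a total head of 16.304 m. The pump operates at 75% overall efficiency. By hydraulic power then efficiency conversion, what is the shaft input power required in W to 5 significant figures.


Approach: apply hydraulic power then efficiency conversion, P = rho*g*Q*H; P_in = P/eta.
Step 1 — hydraulic power (P = rho*g*Q*H):
  P = 1000 * 9.81 * 0.016265 * 16.304 = 2601.461 W
Step 2 — input power: P_in = P/eta = 2601.461 / 0.75 = 3468.6 W
Therefore the shaft input power required = 3468.6 W.


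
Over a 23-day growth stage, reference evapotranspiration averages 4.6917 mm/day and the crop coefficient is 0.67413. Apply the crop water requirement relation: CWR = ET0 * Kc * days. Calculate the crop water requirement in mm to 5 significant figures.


CWR = 4.6917 * 0.67413 * 23 = 72.745 mm
Therefore the crop water requirement = 72.745 mm.


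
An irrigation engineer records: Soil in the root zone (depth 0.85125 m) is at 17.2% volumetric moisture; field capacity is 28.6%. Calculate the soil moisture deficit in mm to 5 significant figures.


Approach: apply the soil moisture deficit relation, SMD = (FC - theta)/100 * depth * 1000.
SMD = (28.6 - 17.2)/100 * 0.85125 * 1000 = 97.043 mm
Therefore the soil moisture deficit = 97.043 mm.


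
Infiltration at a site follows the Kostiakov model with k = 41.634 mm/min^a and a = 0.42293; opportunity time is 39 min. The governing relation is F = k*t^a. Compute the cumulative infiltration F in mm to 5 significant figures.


F = 41.634 * 39^0.42293 = 196.05 mm
Therefore the cumulative infiltration F = 196.05 mm.


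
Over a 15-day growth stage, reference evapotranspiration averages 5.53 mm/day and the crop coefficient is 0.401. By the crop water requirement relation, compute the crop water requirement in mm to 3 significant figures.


Approach: apply the crop water requirement relation, CWR = ET0 * Kc * days.
CWR = 5.53 * 0.401 * 15 = 33.3 mm
Therefore the crop water requirement = 33.3 mm.


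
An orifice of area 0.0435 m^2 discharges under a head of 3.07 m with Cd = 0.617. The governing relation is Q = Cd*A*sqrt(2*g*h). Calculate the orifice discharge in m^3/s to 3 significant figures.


Q = 0.617 * 0.0435 * sqrt(2*9.81*3.07) = 0.208 m^3/s
Therefore the orifice discharge = 0.208 m^3/s.


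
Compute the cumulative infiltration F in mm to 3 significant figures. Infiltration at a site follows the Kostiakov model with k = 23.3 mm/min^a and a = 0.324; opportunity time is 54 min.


Approach: apply the Kostiakov infiltration equation, F = k*t^a.
F = 23.3 * 54^0.324 = 84.8 mm
Therefore the cumulative infiltration F = 84.8 mm.


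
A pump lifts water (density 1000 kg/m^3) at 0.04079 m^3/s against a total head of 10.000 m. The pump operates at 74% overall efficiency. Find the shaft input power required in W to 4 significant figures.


Approach: apply hydraulic power then efficiency conversion, P = rho*g*Q*H; P_in = P/eta.
Step 1 — hydraulic power (P = rho*g*Q*H):
  P = 1000 * 9.81 * 0.04079 * 10.000 = 4001.50 W
Step 2 — input power: P_in = P/eta = 4001.50 / 0.74 = 5407 W
Therefore the shaft input power required = 5407 W.


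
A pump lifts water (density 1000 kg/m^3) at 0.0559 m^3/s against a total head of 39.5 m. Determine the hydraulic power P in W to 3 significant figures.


Approach: apply the hydraulic power relation, P = rho*g*Q*H.
P = 1000 * 9.81 * 0.0559 * 39.5 = 21700 W
Therefore the hydraulic power P = 21700 W.


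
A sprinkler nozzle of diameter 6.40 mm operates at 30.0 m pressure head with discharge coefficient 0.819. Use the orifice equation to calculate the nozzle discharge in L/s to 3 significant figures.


Approach: apply the orifice equation, Q = Cd*A*sqrt(2*g*h), A = pi*(d/2)^2.
A = pi*(6.40e-3/2)^2 = 3.2170e-05 m^2
Q = 0.819 * 3.2170e-05 * sqrt(2*9.81*30.0) * 1000 = 0.639 L/s
Therefore the nozzle discharge = 0.639 L/s.


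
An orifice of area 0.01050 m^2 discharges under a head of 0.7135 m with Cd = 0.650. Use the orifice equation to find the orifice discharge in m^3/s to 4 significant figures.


Approach: apply the orifice equation, Q = Cd*A*sqrt(2*g*h).
Q = 0.650 * 0.01050 * sqrt(2*9.81*0.7135) = 0.02554 m^3/s
Therefore the orifice discharge = 0.02554 m^3/s.


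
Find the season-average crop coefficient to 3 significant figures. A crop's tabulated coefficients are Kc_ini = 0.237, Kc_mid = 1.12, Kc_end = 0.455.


Approach: apply a simple seasonal average, Kc_avg = (Kc_ini + Kc_mid + Kc_end)/3.
Kc_avg = (0.237 + 1.12 + 0.455)/3 = 0.604
Therefore the season-average crop coefficient = 0.604.


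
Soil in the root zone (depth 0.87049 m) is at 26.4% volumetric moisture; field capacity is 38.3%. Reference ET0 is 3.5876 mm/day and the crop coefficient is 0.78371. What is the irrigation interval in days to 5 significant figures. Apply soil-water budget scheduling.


Approach: apply soil-water budget scheduling, SMD = (FC-theta)/100*depth*1000; ETc = ET0*Kc; interval = SMD/ETc.
Step 1 — soil moisture deficit:
  SMD = (38.3 - 26.4)/100 * 0.87049 * 1000 = 103.5883 mm
Step 2 — daily crop ET (ETc = ET0*Kc):
  ETc = 3.5876 * 0.78371 = 2.811638 mm/day
Step 3 — irrigation interval (SMD/ETc):
  interval = 103.5883 / 2.811638 = 36.843 days
Therefore the irrigation interval = 36.843 days.


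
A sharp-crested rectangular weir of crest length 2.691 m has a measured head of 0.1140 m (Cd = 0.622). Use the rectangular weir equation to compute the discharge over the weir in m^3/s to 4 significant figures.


Approach: apply the rectangular weir equation, Q = (2/3)*Cd*L*sqrt(2g)*H^1.5.
Q = (2/3)*0.622*2.691*sqrt(2*9.81)*0.1140^1.5 = 0.1902 m^3/s
Therefore the discharge over the weir = 0.1902 m^3/s.


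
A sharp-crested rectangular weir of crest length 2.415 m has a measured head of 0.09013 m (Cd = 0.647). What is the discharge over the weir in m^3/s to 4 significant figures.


Approach: apply the rectangular weir equation, Q = (2/3)*Cd*L*sqrt(2g)*H^1.5.
Q = (2/3)*0.647*2.415*sqrt(2*9.81)*0.09013^1.5 = 0.1248 m^3/s
Therefore the discharge over the weir = 0.1248 m^3/s.


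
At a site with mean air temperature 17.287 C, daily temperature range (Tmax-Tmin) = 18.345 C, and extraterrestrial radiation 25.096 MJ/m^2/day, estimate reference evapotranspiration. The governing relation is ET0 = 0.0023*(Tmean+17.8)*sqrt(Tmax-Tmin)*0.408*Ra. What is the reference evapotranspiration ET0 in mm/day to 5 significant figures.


ET0 = 0.0023*(17.287+17.8)*sqrt(18.345)*0.408*25.096 = 3.5391 mm/day
Therefore the reference evapotranspiration ET0 = 3.5391 mm/day.


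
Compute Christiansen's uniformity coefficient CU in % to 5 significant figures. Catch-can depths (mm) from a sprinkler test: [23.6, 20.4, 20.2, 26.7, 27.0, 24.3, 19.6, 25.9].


Approach: apply Christiansen's uniformity coefficient, CU = (1 - mean_abs_deviation/mean)*100.
mean = 23.46250 mm
mean |d_i - mean| = 2.546875 mm
CU = (1 - 2.546875/23.46250)*100 = 89.145 %
Therefore Christiansen's uniformity coefficient CU = 89.145 %.


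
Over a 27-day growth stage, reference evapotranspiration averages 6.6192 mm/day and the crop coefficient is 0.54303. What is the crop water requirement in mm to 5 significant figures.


Approach: apply the crop water requirement relation, CWR = ET0 * Kc * days.
CWR = 6.6192 * 0.54303 * 27 = 97.049 mm
Therefore the crop water requirement = 97.049 mm.


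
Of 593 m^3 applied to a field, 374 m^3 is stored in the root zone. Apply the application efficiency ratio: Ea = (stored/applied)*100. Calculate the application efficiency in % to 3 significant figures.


Ea = (374/593)*100 = 63.1 %
Therefore the application efficiency = 63.1 %.


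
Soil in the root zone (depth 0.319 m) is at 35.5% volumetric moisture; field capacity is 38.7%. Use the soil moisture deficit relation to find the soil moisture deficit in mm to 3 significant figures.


Approach: apply the soil moisture deficit relation, SMD = (FC - theta)/100 * depth * 1000.
SMD = (38.7 - 35.5)/100 * 0.319 * 1000 = 10.2 mm
Therefore the soil moisture deficit = 10.2 mm.


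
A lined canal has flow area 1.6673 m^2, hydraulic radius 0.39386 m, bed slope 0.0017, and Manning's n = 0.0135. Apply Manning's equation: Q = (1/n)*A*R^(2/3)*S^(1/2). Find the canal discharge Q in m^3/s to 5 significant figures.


Q = (1/0.0135) * 1.6673 * 0.39386^(2/3) * 0.0017^(1/2) = 2.7361 m^3/s
Therefore the canal discharge Q = 2.7361 m^3/s.


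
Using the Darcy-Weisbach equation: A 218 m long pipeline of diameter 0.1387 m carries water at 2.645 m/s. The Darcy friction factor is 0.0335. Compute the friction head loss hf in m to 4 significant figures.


Approach: apply the Darcy-Weisbach equation, hf = f*(L/D)*(v^2/(2g)).
hf = 0.0335 * (218/0.1387) * (2.645^2 / (2*9.81))
hf = 18.77 m
Therefore the friction head loss hf = 18.77 m.


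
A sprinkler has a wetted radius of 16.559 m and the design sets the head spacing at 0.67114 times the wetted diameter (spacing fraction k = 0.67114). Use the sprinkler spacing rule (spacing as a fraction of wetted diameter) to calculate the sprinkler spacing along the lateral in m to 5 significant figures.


Approach: apply the sprinkler spacing rule (spacing as a fraction of wetted diameter), S = k*(2*R).
S = 0.67114 * (2 * 16.559) = 22.227 m
Therefore the sprinkler spacing along the lateral = 22.227 m.


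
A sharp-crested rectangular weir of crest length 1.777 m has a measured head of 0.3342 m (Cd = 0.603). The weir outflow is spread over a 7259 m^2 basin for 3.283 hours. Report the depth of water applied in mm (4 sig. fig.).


Approach: apply the rectangular weir equation with a volume-to-depth conversion, Q = (2/3)*Cd*L*sqrt(2g)*H^1.5; d = Q*t/A * 1000.
Step 1 — weir discharge:
  Q = (2/3)*0.603*1.777*sqrt(2*9.81)*0.3342^1.5 = 0.611326 m^3/s
Step 2 — volume: V = 0.611326 * 3.283*3600 = 7225.14 m^3
Step 3 — depth: d = V/A * 1000 = 7225.14/7259 * 1000 = 995.3 mm
Therefore the depth of water applied = 995.3 mm.


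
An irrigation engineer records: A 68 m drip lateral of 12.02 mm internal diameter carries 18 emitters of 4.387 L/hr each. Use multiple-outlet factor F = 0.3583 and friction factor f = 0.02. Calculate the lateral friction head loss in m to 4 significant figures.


Approach: apply Darcy-Weisbach with the multiple-outlet F-factor, Q = n*q/(3600*1000) m^3/s; v = Q/A; hf = F*f*(L/D)*(v^2/(2g)).
Q = 18*4.387/(3600*1000) = 2.19350e-05 m^3/s
A = pi*(12.02e-3/2)^2 = 1.13475e-04 m^2, so v = Q/A = 0.193303 m/s
hf = 0.3583*0.02*(68/0.01202)*(0.193303^2/(2*9.81)) = 0.07721 m
Therefore the lateral friction head loss = 0.07721 m.


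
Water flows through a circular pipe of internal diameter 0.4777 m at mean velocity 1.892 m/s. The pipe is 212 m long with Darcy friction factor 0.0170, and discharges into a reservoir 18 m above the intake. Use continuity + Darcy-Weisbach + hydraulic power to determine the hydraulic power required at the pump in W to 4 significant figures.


Approach: apply continuity + Darcy-Weisbach + hydraulic power, Q = A*v; hf = f*(L/D)*(v^2/(2g)); H = static + hf; P = rho*g*Q*H.
Step 1 — flow rate (continuity, Q = A*v):
  A = pi*(0.4777/2)^2 = 0.179226 m^2
  Q = 0.179226 * 1.892 = 0.339095 m^3/s
Step 2 — friction head loss (Darcy-Weisbach):
  hf = 0.0170 * (212/0.4777) * (1.892^2 / (2*9.81))
  hf = 1.37649 m
Step 3 — total head: H = 18 + 1.37649 = 19.3765 m
Step 4 — hydraulic power (P = rho*g*Q*H):
  P = 1000 * 9.81 * 0.339095 * 19.3765 = 64460 W
Therefore the hydraulic power required at the pump = 64460 W.


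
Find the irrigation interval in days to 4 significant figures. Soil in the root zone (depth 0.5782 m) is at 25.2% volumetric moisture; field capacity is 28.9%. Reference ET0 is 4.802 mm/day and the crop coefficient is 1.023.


Approach: apply soil-water budget scheduling, SMD = (FC-theta)/100*depth*1000; ETc = ET0*Kc; interval = SMD/ETc.
Step 1 — soil moisture deficit:
  SMD = (28.9 - 25.2)/100 * 0.5782 * 1000 = 21.3934 mm
Step 2 — daily crop ET (ETc = ET0*Kc):
  ETc = 4.802 * 1.023 = 4.91245 mm/day
Step 3 — irrigation interval (SMD/ETc):
  interval = 21.3934 / 4.91245 = 4.355 days
Therefore the irrigation interval = 4.355 days.


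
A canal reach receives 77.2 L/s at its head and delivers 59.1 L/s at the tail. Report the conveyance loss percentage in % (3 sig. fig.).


Approach: apply the conveyance loss ratio, loss% = ((Q_head - Q_tail)/Q_head)*100.
loss = ((77.2 - 59.1)/77.2)*100 = 23.4 %
Therefore the conveyance loss percentage = 23.4 %.


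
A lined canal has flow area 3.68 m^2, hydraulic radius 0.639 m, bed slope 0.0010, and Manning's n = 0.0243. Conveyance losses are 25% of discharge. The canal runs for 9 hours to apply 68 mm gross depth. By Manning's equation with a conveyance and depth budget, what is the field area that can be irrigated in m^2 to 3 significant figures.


Approach: apply Manning's equation with a conveyance and depth budget, Q = (1/n)*A*R^(2/3)*S^(1/2); Q_field = Q*(1-loss); Area = Q_field*t/(d/1000).
Step 1 — canal discharge (Manning's equation):
  Q = (1/0.0243) * 3.68 * 0.639^(2/3) * 0.0010^(1/2) = 3.5528 m^3/s
Step 2 — delivered flow: Q_field = 3.5528*(1 - 25/100) = 2.6646 m^3/s
Step 3 — volume delivered: V = 2.6646 * 9*3600 = 86334 m^3
Step 4 — area served: A = V / (depth/1000) = 86334 / 0.068 = 1270000 m^2
Therefore the field area that can be irrigated = 1270000 m^2.


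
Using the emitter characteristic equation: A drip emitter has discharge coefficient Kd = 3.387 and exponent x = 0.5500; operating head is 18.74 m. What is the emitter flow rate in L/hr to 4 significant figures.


Approach: apply the emitter characteristic equation, q = Kd * h^x.
q = 3.387 * 18.74^0.5500 = 16.98 L/hr
Therefore the emitter flow rate = 16.98 L/hr.


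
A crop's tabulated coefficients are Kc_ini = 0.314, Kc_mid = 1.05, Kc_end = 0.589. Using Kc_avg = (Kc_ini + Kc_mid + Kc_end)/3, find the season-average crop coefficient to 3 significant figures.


Kc_avg = (0.314 + 1.05 + 0.589)/3 = 0.651
Therefore the season-average crop coefficient = 0.651.


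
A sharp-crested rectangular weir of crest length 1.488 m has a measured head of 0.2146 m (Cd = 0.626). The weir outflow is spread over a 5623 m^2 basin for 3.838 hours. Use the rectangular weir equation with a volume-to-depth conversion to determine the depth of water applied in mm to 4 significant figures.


Approach: apply the rectangular weir equation with a volume-to-depth conversion, Q = (2/3)*Cd*L*sqrt(2g)*H^1.5; d = Q*t/A * 1000.
Step 1 — weir discharge:
  Q = (2/3)*0.626*1.488*sqrt(2*9.81)*0.2146^1.5 = 0.273451 m^3/s
Step 2 — volume: V = 0.273451 * 3.838*3600 = 3778.22 m^3
Step 3 — depth: d = V/A * 1000 = 3778.22/5623 * 1000 = 671.9 mm
Therefore the depth of water applied = 671.9 mm.


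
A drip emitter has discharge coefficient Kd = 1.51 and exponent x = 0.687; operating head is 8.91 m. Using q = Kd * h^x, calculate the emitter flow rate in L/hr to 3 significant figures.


q = 1.51 * 8.91^0.687 = 6.78 L/hr
Therefore the emitter flow rate = 6.78 L/hr.


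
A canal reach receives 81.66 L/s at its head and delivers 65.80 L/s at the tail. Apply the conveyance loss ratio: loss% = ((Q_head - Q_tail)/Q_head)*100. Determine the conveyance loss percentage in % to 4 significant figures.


loss = ((81.66 - 65.80)/81.66)*100 = 19.42 %
Therefore the conveyance loss percentage = 19.42 %.


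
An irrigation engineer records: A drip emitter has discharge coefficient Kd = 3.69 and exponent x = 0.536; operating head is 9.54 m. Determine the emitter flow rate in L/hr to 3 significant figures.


Approach: apply the emitter characteristic equation, q = Kd * h^x.
q = 3.69 * 9.54^0.536 = 12.4 L/hr
Therefore the emitter flow rate = 12.4 L/hr.


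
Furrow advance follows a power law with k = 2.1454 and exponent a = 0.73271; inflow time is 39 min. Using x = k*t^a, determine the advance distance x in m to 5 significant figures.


x = 2.1454 * 39^0.73271 = 31.427 m
Therefore the advance distance x = 31.427 m.


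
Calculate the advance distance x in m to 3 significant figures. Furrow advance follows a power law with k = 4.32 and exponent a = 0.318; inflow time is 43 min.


Approach: apply the power-law advance function, x = k*t^a.
x = 4.32 * 43^0.318 = 14.3 m
Therefore the advance distance x = 14.3 m.


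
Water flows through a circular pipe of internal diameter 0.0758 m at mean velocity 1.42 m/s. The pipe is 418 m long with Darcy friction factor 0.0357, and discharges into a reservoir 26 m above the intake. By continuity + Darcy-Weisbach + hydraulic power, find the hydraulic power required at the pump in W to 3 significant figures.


Approach: apply continuity + Darcy-Weisbach + hydraulic power, Q = A*v; hf = f*(L/D)*(v^2/(2g)); H = static + hf; P = rho*g*Q*H.
Step 1 — flow rate (continuity, Q = A*v):
  A = pi*(0.0758/2)^2 = 0.0045126 m^2
  Q = 0.0045126 * 1.42 = 0.0064079 m^3/s
Step 2 — friction head loss (Darcy-Weisbach):
  hf = 0.0357 * (418/0.0758) * (1.42^2 / (2*9.81))
  hf = 20.233 m
Step 3 — total head: H = 26 + 20.233 = 46.233 m
Step 4 — hydraulic power (P = rho*g*Q*H):
  P = 1000 * 9.81 * 0.0064079 * 46.233 = 2910 W
Therefore the hydraulic power required at the pump = 2910 W.


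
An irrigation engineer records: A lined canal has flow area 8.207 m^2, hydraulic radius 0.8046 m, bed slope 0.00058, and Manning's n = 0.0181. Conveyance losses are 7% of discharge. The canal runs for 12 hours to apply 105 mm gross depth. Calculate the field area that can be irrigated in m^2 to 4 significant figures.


Approach: apply Manning's equation with a conveyance and depth budget, Q = (1/n)*A*R^(2/3)*S^(1/2); Q_field = Q*(1-loss); Area = Q_field*t/(d/1000).
Step 1 — canal discharge (Manning's equation):
  Q = (1/0.0181) * 8.207 * 0.8046^(2/3) * 0.00058^(1/2) = 9.44655 m^3/s
Step 2 — delivered flow: Q_field = 9.44655*(1 - 7/100) = 8.78529 m^3/s
Step 3 — volume delivered: V = 8.78529 * 12*3600 = 379525 m^3
Step 4 — area served: A = V / (depth/1000) = 379525 / 0.105 = 3615000 m^2
Therefore the field area that can be irrigated = 3615000 m^2.


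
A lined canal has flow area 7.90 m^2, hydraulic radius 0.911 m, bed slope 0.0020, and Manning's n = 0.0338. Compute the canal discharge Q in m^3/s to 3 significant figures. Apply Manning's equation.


Approach: apply Manning's equation, Q = (1/n)*A*R^(2/3)*S^(1/2).
Q = (1/0.0338) * 7.90 * 0.911^(2/3) * 0.0020^(1/2) = 9.82 m^3/s
Therefore the canal discharge Q = 9.82 m^3/s.


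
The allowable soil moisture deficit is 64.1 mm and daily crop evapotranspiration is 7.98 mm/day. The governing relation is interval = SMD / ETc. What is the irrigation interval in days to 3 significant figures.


interval = 64.1 / 7.98 = 8.03 days
Therefore the irrigation interval = 8.03 days.


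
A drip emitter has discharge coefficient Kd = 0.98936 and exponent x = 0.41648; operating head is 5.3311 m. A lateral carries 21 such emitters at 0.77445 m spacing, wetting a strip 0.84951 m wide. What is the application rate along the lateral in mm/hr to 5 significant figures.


Approach: apply the emitter equation with a lateral mass balance, q = Kd*h^x; Q = n*q; rate = Q/(n*spacing*width).
Step 1 — single emitter flow (q = Kd*h^x):
  q = 0.98936 * 5.3311^0.41648 = 1.986365 L/hr
Step 2 — total lateral flow: Q = 21 * 1.986365 = 41.71366 L/hr
Step 3 — wetted area: A = 21 * 0.77445 * 0.84951 = 13.81596 m^2
Step 4 — application rate: Q/A = 41.71366/13.81596 = 3.0192 mm/hr
Therefore the application rate along the lateral = 3.0192 mm/hr.


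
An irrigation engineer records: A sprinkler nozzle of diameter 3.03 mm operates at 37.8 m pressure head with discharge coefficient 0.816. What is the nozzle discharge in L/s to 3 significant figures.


Approach: apply the orifice equation, Q = Cd*A*sqrt(2*g*h), A = pi*(d/2)^2.
A = pi*(3.03e-3/2)^2 = 7.2107e-06 m^2
Q = 0.816 * 7.2107e-06 * sqrt(2*9.81*37.8) * 1000 = 0.160 L/s
Therefore the nozzle discharge = 0.160 L/s.


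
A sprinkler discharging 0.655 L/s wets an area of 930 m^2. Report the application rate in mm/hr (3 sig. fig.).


Approach: apply the application rate relation, rate = (Q/A)*3600.
rate = (0.655 / 930) * 3600 = 2.54 mm/hr
Therefore the application rate = 2.54 mm/hr.


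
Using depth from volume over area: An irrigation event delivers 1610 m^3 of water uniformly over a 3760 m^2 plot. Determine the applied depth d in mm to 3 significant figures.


Approach: apply depth from volume over area, d = (V/A)*1000.
d = (1610 / 3760) * 1000 = 428 mm
Therefore the applied depth d = 428 mm.


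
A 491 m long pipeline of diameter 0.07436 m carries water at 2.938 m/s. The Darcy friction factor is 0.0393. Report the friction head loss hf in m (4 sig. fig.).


Approach: apply the Darcy-Weisbach equation, hf = f*(L/D)*(v^2/(2g)).
hf = 0.0393 * (491/0.07436) * (2.938^2 / (2*9.81))
hf = 114.2 m
Therefore the friction head loss hf = 114.2 m.


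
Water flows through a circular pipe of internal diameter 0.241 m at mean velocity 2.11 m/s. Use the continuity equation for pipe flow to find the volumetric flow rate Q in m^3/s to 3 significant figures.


Approach: apply the continuity equation for pipe flow, Q = A * v with A = pi*(D/2)^2.
A = pi*(0.241/2)^2 = 0.045617 m^2
Q = 0.045617 * 2.11 = 0.0963 m^3/s
Therefore the volumetric flow rate Q = 0.0963 m^3/s.


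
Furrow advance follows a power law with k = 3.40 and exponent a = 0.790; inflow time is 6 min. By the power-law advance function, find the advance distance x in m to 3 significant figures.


Approach: apply the power-law advance function, x = k*t^a.
x = 3.40 * 6^0.790 = 14.0 m
Therefore the advance distance x = 14.0 m.


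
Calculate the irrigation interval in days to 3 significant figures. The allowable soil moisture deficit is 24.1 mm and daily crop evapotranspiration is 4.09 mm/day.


Approach: apply the irrigation interval relation, interval = SMD / ETc.
interval = 24.1 / 4.09 = 5.89 days
Therefore the irrigation interval = 5.89 days.


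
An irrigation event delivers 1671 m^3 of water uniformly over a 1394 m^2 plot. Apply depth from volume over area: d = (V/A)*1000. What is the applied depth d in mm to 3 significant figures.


d = (1671 / 1394) * 1000 = 1200 mm
Therefore the applied depth d = 1200 mm.


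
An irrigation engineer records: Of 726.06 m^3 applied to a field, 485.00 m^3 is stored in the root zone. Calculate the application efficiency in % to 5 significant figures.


Approach: apply the application efficiency ratio, Ea = (stored/applied)*100.
Ea = (485.00/726.06)*100 = 66.799 %
Therefore the application efficiency = 66.799 %.


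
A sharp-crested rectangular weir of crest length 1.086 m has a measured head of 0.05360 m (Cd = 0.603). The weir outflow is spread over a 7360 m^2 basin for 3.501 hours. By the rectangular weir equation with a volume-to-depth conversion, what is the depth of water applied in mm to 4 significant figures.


Approach: apply the rectangular weir equation with a volume-to-depth conversion, Q = (2/3)*Cd*L*sqrt(2g)*H^1.5; d = Q*t/A * 1000.
Step 1 — weir discharge:
  Q = (2/3)*0.603*1.086*sqrt(2*9.81)*0.05360^1.5 = 0.0239968 m^3/s
Step 2 — volume: V = 0.0239968 * 3.501*3600 = 302.446 m^3
Step 3 — depth: d = V/A * 1000 = 302.446/7360 * 1000 = 41.09 mm
Therefore the depth of water applied = 41.09 mm.
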